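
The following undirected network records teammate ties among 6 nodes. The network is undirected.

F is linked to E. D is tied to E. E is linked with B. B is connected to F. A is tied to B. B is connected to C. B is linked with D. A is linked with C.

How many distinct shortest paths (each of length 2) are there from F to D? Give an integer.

The shortest distance is 2. The length-2 paths are: F–B–D; F–E–D.
That gives 2 distinct shortest paths.

2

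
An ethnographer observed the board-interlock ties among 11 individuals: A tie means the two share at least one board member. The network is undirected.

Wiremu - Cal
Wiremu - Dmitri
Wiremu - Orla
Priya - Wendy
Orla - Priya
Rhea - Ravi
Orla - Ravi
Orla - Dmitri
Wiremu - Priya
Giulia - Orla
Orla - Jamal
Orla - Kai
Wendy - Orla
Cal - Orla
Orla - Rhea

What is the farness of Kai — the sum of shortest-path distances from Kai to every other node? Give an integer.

Distances from Kai: Cal:2, Dmitri:2, Giulia:2, Jamal:2, Orla:1, Priya:2, Ravi:2, Rhea:2, Wendy:2, Wiremu:2.
Sum = 2 + 2 + 2 + 2 + 1 + 2 + 2 + 2 + 2 + 2 = 19.

19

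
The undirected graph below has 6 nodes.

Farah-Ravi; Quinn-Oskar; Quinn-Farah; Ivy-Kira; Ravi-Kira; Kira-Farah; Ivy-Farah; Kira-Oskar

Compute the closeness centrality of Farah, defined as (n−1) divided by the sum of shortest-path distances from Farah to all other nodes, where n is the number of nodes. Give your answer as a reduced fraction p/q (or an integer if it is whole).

5/6

Distances from Farah: Ivy:1, Kira:1, Oskar:2, Quinn:1, Ravi:1. Sum = 6.
n = 6, so closeness = 5/6.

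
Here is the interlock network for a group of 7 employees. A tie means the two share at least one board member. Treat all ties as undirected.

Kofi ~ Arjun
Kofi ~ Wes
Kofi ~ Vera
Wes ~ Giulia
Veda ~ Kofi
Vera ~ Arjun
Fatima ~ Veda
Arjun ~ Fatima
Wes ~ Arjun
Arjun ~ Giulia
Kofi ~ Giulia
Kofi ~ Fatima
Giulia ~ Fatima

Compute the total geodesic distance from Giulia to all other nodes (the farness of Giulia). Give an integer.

Distances from Giulia: Arjun:1, Fatima:1, Kofi:1, Veda:2, Vera:2, Wes:1.
Sum = 1 + 1 + 1 + 2 + 2 + 1 = 8.

8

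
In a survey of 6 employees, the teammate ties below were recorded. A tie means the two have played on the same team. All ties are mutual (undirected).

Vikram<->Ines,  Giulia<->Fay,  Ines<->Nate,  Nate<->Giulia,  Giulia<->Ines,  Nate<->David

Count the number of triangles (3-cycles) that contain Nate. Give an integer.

1

Nate's neighbors: David, Giulia, and Ines.
Neighbor pairs that are themselves tied: Nate–Giulia–Ines. Each forms one triangle with Nate, for 1 in total.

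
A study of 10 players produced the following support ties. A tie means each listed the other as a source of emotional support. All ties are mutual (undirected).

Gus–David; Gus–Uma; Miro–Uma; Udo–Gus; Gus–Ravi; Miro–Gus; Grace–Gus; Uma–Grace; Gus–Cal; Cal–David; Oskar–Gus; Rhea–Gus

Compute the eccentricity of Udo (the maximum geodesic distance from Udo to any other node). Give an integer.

Distances from Udo: Cal:2, David:2, Grace:2, Gus:1, Miro:2, Oskar:2, Ravi:2, Rhea:2, Uma:2.
The largest is 2 (to Cal, Grace, Ravi, Uma, Rhea, David, Miro, and Oskar), so the eccentricity of Udo is 2.

2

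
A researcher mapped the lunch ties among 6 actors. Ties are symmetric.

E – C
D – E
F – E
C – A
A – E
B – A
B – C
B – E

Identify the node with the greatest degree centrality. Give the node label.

E

Degrees — A:3, B:3, C:3, D:1, E:5, F:1.
The maximum is 5, attained only by E.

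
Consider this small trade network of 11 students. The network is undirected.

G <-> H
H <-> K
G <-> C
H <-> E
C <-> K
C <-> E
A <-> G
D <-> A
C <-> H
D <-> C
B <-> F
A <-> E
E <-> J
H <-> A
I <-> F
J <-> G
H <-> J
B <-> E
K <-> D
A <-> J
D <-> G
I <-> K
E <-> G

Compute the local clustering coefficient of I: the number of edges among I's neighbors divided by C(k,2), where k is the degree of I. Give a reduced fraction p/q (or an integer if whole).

I's neighbors: F and K (k = 2).
Possible neighbor pairs: C(2,2) = 1. Edges among them: none → e = 0.
Clustering(I) = 0/1.

0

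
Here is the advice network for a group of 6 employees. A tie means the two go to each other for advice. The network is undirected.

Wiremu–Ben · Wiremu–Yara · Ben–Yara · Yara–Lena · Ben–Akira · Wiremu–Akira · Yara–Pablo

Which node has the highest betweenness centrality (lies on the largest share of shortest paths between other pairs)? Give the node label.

Yara

Unnormalized betweenness of each node: Akira:0, Ben:3/2, Lena:0, Pablo:0, Wiremu:3/2, Yara:7.
Yara has the largest value, 7, making it the main broker — the node through which the most shortest paths run.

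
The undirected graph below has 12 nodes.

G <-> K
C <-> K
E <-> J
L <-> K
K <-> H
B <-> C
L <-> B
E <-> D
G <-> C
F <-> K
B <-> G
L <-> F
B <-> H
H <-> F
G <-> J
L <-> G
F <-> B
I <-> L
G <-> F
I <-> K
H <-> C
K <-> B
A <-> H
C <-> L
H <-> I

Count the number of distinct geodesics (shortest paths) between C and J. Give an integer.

1

The shortest distance is 2, and the only length-2 path is C–G–J. So there is exactly 1 shortest path.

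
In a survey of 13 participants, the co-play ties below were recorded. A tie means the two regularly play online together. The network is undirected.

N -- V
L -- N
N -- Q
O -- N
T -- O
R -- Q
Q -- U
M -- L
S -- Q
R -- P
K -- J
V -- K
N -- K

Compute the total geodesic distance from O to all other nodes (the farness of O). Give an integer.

Distances from O: J:3, K:2, L:2, M:3, N:1, P:4, Q:2, R:3, S:3, T:1, U:3, V:2.
Sum = 3 + 2 + 2 + 3 + 1 + 4 + 2 + 3 + 3 + 1 + 3 + 2 = 29.

29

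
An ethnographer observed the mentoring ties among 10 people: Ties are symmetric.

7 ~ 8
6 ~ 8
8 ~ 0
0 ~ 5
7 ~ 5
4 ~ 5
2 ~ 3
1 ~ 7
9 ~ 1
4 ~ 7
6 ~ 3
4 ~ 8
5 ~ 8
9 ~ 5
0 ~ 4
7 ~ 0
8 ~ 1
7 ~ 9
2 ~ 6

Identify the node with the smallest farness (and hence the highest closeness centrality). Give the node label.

8

Farness (sum of distances to all others) for each node — 0:16, 1:17, 2:23, 3:23, 4:16, 5:15, 6:16, 7:14, 8:12, 9:20.
The smallest farness is 12, for 8, so 8 has the highest closeness.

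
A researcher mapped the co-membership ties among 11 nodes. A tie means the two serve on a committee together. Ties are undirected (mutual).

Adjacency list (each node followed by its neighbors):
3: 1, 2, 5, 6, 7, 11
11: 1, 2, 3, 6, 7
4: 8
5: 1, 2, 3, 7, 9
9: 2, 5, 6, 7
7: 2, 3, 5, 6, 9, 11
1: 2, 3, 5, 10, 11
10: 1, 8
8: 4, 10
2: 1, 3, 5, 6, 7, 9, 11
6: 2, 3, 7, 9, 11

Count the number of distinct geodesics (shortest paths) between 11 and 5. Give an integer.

4

The shortest distance is 2. The length-2 paths are: 11–1–5; 11–7–5; 11–2–5; 11–3–5.
That gives 4 distinct shortest paths.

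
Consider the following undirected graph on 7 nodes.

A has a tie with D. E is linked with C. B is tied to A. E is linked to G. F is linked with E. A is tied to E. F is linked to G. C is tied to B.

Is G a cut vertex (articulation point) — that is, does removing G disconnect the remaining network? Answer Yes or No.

No

Even without G, every remaining node can still reach every other (the residual graph is connected), so G is not a cut vertex.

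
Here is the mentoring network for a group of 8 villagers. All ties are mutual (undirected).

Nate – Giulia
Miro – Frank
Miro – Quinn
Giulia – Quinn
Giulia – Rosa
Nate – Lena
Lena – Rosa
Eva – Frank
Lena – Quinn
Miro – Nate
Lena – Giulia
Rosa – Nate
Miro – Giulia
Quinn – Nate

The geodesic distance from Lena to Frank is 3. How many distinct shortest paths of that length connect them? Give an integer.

3

The shortest distance is 3. The length-3 paths are: Lena–Giulia–Miro–Frank; Lena–Nate–Miro–Frank; Lena–Quinn–Miro–Frank.
That gives 3 distinct shortest paths.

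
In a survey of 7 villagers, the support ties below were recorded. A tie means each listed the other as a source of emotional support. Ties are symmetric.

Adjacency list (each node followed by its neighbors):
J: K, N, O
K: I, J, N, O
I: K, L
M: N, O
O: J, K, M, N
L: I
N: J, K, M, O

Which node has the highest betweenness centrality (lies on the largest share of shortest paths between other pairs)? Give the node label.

K

Unnormalized betweenness of each node: I:5, J:0, K:8, L:0, M:0, N:2, O:2.
K has the largest value, 8, making it the main broker — the node through which the most shortest paths run.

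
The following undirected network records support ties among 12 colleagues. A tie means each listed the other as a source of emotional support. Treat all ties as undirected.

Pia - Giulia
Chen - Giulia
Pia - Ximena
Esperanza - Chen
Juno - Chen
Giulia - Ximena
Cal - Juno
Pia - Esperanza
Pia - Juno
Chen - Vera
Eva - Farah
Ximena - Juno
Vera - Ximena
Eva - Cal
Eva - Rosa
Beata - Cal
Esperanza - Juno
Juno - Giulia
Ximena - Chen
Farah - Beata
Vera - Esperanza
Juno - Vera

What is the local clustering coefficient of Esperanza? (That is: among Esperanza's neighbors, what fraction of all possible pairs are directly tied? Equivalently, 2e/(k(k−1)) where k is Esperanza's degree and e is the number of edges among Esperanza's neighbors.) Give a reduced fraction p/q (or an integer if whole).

Esperanza's neighbors: Chen, Juno, Pia, and Vera (k = 4).
Possible neighbor pairs: C(4,2) = 6. Edges among them: Chen–Juno, Chen–Vera, Juno–Pia, Juno–Vera → e = 4.
Clustering(Esperanza) = 4/6 = 2/3.

2/3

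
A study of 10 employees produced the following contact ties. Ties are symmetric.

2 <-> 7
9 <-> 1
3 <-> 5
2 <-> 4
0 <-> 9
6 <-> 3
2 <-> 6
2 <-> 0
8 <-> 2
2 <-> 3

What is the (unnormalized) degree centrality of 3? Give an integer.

3

3 is directly tied to 2, 5, and 6. That is 3 neighbors, so the degree of 3 is 3.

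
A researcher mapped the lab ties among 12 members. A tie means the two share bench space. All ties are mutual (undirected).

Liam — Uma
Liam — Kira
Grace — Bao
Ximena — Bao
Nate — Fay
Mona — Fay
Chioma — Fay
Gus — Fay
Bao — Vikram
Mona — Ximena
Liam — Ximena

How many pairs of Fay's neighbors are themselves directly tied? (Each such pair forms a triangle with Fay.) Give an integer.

Fay's neighbors are Chioma, Gus, Mona, and Nate, but none of them are tied to each other, so no triangle contains Fay.

0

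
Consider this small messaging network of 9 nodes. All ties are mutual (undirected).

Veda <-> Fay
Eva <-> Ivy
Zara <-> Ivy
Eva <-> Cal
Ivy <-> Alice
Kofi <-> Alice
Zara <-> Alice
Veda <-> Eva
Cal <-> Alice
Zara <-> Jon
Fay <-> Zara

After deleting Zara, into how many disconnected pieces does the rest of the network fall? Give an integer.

Without Zara, the remaining ties split the others into: {Alice, Cal, Eva, Fay, Ivy, Kofi, Veda}; {Jon}.
That's 2 separate components.

2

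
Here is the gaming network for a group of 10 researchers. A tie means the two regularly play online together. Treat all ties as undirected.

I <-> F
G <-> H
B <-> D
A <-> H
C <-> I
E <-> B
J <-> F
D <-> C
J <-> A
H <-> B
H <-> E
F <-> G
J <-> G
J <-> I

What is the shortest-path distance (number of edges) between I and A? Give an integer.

2

One shortest route is I – J – A, which uses 2 edges, and I and A are not directly tied, so nothing shorter exists. So d(I,A) = 2.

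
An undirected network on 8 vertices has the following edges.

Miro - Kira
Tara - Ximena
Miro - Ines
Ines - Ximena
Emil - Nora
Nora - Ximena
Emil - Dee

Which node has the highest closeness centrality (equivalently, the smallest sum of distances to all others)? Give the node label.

Ximena

Farness (sum of distances to all others) for each node — Dee:25, Emil:19, Ines:15, Kira:25, Miro:19, Nora:15, Tara:19, Ximena:13.
The smallest farness is 13, for Ximena, so Ximena has the highest closeness.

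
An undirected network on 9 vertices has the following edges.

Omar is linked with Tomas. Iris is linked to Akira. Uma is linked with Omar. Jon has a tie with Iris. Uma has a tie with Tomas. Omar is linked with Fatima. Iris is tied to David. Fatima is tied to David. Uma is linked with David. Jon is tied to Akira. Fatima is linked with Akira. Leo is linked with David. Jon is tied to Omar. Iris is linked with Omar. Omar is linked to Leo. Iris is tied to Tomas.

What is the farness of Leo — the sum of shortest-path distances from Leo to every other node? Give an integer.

15

Distances from Leo: Akira:3, David:1, Fatima:2, Iris:2, Jon:2, Omar:1, Tomas:2, Uma:2.
Sum = 3 + 1 + 2 + 2 + 2 + 1 + 2 + 2 = 15.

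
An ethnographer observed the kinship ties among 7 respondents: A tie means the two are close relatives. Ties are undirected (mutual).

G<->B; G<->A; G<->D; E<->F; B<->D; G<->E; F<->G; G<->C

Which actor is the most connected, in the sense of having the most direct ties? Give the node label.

G

Degrees — A:1, B:2, C:1, D:2, E:2, F:2, G:6.
The maximum is 6, attained only by G.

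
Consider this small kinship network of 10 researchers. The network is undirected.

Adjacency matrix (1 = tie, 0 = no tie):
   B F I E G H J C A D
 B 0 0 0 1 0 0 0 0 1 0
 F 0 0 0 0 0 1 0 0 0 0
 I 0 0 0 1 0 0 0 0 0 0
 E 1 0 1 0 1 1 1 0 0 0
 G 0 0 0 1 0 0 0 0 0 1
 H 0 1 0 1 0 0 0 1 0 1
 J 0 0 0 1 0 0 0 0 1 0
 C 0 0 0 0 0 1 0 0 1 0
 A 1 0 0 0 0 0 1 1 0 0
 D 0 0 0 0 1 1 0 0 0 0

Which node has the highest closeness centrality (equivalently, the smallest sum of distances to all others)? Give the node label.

Farness (sum of distances to all others) for each node — A:19, B:18, C:18, D:20, E:13, F:22, G:19, H:14, I:21, J:18.
The smallest farness is 13, for E, so E has the highest closeness.

E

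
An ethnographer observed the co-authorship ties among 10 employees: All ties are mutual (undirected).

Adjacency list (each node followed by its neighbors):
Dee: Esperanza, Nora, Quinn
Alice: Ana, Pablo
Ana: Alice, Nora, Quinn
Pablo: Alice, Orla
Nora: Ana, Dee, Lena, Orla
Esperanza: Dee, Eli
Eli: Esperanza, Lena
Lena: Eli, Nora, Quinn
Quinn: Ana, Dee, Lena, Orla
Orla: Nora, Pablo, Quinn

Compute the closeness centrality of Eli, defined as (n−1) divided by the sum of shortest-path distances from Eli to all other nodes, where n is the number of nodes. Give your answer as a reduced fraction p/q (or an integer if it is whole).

9/22

Distances from Eli: Alice:4, Ana:3, Dee:2, Esperanza:1, Lena:1, Nora:2, Orla:3, Pablo:4, Quinn:2. Sum = 22.
n = 10, so closeness = 9/22.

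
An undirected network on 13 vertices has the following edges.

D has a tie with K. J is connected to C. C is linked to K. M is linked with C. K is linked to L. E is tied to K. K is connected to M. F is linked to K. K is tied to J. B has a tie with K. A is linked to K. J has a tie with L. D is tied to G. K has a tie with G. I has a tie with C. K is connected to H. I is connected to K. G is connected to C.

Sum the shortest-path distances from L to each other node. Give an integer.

22

Distances from L: A:2, B:2, C:2, D:2, E:2, F:2, G:2, H:2, I:2, J:1, K:1, M:2.
Sum = 2 + 2 + 2 + 2 + 2 + 2 + 2 + 2 + 2 + 1 + 1 + 2 = 22.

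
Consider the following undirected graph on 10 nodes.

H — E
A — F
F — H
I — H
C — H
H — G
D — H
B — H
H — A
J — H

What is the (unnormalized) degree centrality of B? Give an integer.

B is directly tied to H. That is 1 neighbor, so the degree of B is 1.

1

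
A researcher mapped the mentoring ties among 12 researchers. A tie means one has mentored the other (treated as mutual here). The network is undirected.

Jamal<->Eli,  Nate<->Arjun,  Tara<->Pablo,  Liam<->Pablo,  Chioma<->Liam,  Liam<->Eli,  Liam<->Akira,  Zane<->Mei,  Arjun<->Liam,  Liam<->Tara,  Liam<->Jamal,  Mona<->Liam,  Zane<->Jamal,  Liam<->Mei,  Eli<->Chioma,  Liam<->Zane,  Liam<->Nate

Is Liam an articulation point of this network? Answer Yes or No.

Removing Liam leaves {Pablo and Tara} with no path to {Akira}, so the network splits into 5 components. Liam is a cut vertex.

Yes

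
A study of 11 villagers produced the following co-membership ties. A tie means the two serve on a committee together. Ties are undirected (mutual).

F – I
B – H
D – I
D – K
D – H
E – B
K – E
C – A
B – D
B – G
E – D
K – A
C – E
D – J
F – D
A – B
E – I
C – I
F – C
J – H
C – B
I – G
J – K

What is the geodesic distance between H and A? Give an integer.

One shortest route is H – B – A, which uses 2 edges, and H and A are not directly tied, so nothing shorter exists. So d(H,A) = 2.

2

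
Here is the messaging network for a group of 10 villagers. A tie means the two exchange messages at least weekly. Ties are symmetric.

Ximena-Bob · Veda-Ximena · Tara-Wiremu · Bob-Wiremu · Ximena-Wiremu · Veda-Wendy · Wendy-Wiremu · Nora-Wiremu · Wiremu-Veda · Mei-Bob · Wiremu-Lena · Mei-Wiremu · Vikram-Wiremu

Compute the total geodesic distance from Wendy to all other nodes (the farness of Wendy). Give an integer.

16

Distances from Wendy: Bob:2, Lena:2, Mei:2, Nora:2, Tara:2, Veda:1, Vikram:2, Wiremu:1, Ximena:2.
Sum = 2 + 2 + 2 + 2 + 2 + 1 + 2 + 1 + 2 = 16.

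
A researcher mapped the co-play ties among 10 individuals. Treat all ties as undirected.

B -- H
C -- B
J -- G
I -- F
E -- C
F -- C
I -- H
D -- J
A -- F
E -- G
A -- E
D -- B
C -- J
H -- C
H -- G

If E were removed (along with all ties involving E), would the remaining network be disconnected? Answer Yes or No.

Even without E, every remaining node can still reach every other (the residual graph is connected), so E is not a cut vertex.

No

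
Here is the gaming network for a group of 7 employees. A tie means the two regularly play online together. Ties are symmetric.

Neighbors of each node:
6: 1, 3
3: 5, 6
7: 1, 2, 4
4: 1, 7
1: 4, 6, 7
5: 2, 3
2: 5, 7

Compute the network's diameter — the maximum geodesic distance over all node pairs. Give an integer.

Eccentricity of each node (its greatest distance to any other): 1:3, 2:3, 3:3, 4:3, 5:3, 6:3, 7:3.
The maximum eccentricity is 3, realized for instance by the pair 3–7 via 3 – 5 – 2 – 7. So the diameter is 3.

3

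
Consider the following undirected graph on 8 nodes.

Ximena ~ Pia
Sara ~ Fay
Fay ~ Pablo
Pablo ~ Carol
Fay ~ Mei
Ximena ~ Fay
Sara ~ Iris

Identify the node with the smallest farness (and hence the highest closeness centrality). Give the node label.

Fay

Farness (sum of distances to all others) for each node — Carol:20, Fay:10, Iris:20, Mei:16, Pablo:14, Pia:20, Sara:14, Ximena:14.
The smallest farness is 10, for Fay, so Fay has the highest closeness.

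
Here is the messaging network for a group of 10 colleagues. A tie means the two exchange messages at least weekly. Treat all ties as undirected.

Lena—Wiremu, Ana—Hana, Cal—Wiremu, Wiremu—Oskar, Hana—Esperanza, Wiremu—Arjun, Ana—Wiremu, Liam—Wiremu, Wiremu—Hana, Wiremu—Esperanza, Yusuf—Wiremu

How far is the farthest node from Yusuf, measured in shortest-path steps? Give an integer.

Distances from Yusuf: Ana:2, Arjun:2, Cal:2, Esperanza:2, Hana:2, Lena:2, Liam:2, Oskar:2, Wiremu:1.
The largest is 2 (to Oskar, Liam, Esperanza, Lena, Cal, Arjun, Hana, and Ana), so the eccentricity of Yusuf is 2.

2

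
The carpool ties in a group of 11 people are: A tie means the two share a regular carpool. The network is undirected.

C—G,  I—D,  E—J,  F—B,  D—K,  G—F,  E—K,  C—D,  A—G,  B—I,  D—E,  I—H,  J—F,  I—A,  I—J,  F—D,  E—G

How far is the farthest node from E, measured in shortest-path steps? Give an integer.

3

Distances from E: A:2, B:3, C:2, D:1, F:2, G:1, H:3, I:2, J:1, K:1.
The largest is 3 (to H and B), so the eccentricity of E is 3.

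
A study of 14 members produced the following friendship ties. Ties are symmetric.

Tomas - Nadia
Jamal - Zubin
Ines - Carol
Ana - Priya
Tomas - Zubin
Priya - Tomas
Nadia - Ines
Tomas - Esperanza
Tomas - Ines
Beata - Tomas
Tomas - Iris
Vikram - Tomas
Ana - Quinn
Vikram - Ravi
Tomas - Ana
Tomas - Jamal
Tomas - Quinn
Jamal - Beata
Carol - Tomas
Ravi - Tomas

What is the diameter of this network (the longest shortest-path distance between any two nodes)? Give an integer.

2

Eccentricity of each node (its greatest distance to any other): Ana:2, Beata:2, Carol:2, Esperanza:2, Ines:2, Iris:2, Jamal:2, Nadia:2, Priya:2, Quinn:2, Ravi:2, Tomas:1, Vikram:2, Zubin:2.
The maximum eccentricity is 2, realized for instance by the pair Ana–Iris via Ana – Tomas – Iris. So the diameter is 2.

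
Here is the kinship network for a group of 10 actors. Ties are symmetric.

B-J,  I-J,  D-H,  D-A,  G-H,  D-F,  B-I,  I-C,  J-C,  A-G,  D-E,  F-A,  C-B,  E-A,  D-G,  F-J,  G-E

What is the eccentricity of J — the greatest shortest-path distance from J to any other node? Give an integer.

Distances from J: A:2, B:1, C:1, D:2, E:3, F:1, G:3, H:3, I:1.
The largest is 3 (to E, G, and H), so the eccentricity of J is 3.

3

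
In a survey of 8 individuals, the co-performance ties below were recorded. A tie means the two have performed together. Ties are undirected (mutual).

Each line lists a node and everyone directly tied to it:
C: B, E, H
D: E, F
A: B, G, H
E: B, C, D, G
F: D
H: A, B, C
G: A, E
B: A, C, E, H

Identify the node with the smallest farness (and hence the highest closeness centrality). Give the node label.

Farness (sum of distances to all others) for each node — A:14, B:11, C:12, D:14, E:10, F:20, G:13, H:14.
The smallest farness is 10, for E, so E has the highest closeness.

E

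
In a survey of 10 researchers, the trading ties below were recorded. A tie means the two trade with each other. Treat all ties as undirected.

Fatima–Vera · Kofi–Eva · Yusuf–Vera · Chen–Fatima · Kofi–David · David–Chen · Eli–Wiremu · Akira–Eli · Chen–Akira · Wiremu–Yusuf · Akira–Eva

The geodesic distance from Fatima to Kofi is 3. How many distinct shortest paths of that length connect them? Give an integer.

1

The shortest distance is 3, and the only length-3 path is Fatima–Chen–David–Kofi. So there is exactly 1 shortest path.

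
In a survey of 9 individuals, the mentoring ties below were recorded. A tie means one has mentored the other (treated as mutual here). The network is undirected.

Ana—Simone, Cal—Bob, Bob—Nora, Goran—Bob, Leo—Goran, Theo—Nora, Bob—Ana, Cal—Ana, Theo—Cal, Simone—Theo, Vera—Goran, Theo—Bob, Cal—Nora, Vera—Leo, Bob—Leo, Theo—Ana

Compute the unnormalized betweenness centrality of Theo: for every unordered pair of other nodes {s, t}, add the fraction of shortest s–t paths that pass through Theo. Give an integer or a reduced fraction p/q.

23/6

Pairs whose geodesics pass through Theo — Leo–Simone: 1/2; Vera–Simone: 2/4; Goran–Simone: 1/2; Simone–Bob: 1/2; Simone–Cal: 1/2; Simone–Nora: 1; Nora–Ana: 1/3.
All other pairs contribute 0.
Summing the contributions gives betweenness(Theo) = 23/6.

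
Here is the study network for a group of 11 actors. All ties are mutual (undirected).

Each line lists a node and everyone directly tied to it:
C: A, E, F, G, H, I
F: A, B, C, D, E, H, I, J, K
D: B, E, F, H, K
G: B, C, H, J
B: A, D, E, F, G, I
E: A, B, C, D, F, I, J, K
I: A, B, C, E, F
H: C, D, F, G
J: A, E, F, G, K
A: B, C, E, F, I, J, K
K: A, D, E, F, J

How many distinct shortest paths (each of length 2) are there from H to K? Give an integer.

2

The shortest distance is 2. The length-2 paths are: H–F–K; H–D–K.
That gives 2 distinct shortest paths.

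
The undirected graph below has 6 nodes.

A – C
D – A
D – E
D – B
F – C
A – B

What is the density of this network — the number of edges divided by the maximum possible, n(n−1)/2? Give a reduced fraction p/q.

There are 6 edges and 6 nodes, so the maximum possible is C(6,2) = 15.
Density = 6/15 = 2/5.

2/5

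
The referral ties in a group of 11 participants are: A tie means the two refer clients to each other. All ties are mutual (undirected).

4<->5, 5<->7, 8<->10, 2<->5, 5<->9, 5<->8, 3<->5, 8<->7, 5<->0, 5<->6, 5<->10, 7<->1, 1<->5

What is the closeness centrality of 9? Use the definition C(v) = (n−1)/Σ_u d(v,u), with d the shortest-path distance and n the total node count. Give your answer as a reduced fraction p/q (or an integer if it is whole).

10/19

Distances from 9: 0:2, 1:2, 2:2, 3:2, 4:2, 5:1, 6:2, 7:2, 8:2, 10:2. Sum = 19.
n = 11, so closeness = 10/19.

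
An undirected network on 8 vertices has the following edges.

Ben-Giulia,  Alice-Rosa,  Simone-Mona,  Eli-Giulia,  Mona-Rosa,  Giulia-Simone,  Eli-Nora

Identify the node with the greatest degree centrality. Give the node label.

Giulia

Degrees — Alice:1, Ben:1, Eli:2, Giulia:3, Mona:2, Nora:1, Rosa:2, Simone:2.
The maximum is 3, attained only by Giulia.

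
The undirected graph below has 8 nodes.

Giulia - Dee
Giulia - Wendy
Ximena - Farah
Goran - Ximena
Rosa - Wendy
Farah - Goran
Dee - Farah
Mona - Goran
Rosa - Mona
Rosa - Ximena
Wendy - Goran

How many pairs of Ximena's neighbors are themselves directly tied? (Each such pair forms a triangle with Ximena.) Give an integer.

1

Ximena's neighbors: Farah, Goran, and Rosa.
Neighbor pairs that are themselves tied: Ximena–Farah–Goran. Each forms one triangle with Ximena, for 1 in total.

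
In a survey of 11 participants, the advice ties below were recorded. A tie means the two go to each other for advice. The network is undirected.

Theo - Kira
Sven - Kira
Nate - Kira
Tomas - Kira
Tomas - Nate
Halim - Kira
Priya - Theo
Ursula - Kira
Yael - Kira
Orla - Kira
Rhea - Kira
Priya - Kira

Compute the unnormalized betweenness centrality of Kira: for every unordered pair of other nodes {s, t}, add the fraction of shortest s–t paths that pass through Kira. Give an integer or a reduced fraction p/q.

43

Pairs whose geodesics pass through Kira — Orla–Rhea: 1; Orla–Halim: 1; Orla–Priya: 1; Orla–Sven: 1; Orla–Tomas: 1; Orla–Yael: 1; Orla–Theo: 1; Orla–Ursula: 1; Orla–Nate: 1; Rhea–Halim: 1; Rhea–Priya: 1; Rhea–Sven: 1; Rhea–Tomas: 1; Rhea–Yael: 1 … (+29 more pairs).
All other pairs contribute 0.
Summing the contributions gives betweenness(Kira) = 43.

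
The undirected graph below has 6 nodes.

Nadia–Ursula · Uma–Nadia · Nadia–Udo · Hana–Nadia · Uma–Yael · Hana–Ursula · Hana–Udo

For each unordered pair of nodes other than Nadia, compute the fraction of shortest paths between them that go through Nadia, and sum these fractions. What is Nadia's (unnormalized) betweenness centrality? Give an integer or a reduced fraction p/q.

Pairs whose geodesics pass through Nadia — Udo–Uma: 1; Udo–Ursula: 1/2; Udo–Yael: 1; Uma–Hana: 1; Uma–Ursula: 1; Hana–Yael: 1; Ursula–Yael: 1.
All other pairs contribute 0.
Summing the contributions gives betweenness(Nadia) = 13/2.

13/2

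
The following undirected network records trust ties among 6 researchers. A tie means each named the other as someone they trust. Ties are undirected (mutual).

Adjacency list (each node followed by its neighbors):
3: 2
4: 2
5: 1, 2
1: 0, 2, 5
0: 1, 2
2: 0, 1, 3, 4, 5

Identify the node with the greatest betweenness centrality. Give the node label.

Unnormalized betweenness of each node: 0:0, 1:1/2, 2:15/2, 3:0, 4:0, 5:0.
2 has the largest value, 15/2, making it the main broker — the node through which the most shortest paths run.

2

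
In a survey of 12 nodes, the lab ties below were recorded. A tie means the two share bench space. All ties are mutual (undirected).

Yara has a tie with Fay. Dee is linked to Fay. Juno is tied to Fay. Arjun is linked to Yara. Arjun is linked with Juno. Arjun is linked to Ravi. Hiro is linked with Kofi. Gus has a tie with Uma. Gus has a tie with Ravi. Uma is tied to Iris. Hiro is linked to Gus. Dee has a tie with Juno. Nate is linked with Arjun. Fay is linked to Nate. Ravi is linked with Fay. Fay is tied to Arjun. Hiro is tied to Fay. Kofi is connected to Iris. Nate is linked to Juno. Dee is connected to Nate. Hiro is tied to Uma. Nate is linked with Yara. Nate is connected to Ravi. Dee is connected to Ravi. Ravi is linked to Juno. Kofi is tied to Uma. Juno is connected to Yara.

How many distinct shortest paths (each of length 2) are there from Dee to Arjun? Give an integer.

The shortest distance is 2. The length-2 paths are: Dee–Nate–Arjun; Dee–Ravi–Arjun; Dee–Fay–Arjun; Dee–Juno–Arjun.
That gives 4 distinct shortest paths.

4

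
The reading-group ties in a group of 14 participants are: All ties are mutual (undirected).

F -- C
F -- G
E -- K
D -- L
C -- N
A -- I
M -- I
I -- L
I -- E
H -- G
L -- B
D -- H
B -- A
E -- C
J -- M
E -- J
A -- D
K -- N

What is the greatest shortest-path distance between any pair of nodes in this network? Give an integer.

Eccentricity of each node (its greatest distance to any other): A:4, B:5, C:4, D:5, E:4, F:5, G:5, H:5, I:4, J:5, K:5, L:4, M:5, N:5.
The maximum eccentricity is 5, realized for instance by the pair G–M via G – F – C – E – J – M. So the diameter is 5.

5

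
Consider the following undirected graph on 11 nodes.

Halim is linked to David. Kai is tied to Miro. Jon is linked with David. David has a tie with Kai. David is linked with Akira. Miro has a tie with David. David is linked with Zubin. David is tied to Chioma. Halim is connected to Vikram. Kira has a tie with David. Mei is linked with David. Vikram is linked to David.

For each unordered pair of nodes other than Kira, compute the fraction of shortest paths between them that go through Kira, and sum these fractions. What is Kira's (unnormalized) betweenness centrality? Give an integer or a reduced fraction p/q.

0

No shortest path between any pair of other nodes passes through Kira.
Summing the contributions gives betweenness(Kira) = 0.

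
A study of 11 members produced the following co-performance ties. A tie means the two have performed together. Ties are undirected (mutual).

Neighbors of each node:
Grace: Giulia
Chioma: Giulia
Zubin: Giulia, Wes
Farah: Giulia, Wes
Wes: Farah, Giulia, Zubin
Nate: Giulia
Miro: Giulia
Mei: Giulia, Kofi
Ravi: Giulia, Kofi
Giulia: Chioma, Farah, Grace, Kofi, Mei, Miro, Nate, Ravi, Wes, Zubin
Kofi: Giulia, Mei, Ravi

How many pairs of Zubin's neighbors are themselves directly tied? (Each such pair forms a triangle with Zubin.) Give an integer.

1

Zubin's neighbors: Giulia and Wes.
Neighbor pairs that are themselves tied: Zubin–Giulia–Wes. Each forms one triangle with Zubin, for 1 in total.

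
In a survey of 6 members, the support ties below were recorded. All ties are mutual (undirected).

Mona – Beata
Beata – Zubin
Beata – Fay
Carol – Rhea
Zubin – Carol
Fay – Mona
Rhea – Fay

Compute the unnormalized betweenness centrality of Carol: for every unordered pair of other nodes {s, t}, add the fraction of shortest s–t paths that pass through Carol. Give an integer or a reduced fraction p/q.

Pairs whose geodesics pass through Carol — Zubin–Rhea: 1.
All other pairs contribute 0.
Summing the contributions gives betweenness(Carol) = 1.

1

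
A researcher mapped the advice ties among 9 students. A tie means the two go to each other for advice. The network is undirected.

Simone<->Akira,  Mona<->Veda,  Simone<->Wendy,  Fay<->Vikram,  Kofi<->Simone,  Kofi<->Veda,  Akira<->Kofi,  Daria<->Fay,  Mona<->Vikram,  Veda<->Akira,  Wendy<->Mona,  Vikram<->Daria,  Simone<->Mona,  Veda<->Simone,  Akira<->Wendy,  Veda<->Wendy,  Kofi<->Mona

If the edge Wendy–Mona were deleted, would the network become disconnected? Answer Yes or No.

No

Even without that edge, Wendy still reaches Mona via Wendy – Veda – Mona, so the network stays connected. Not a bridge.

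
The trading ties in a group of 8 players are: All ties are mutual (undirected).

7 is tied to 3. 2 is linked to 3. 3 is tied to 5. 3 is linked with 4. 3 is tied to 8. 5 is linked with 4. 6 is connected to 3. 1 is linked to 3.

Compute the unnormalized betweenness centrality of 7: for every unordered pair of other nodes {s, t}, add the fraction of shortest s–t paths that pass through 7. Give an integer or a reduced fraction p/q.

0

No shortest path between any pair of other nodes passes through 7.
Summing the contributions gives betweenness(7) = 0.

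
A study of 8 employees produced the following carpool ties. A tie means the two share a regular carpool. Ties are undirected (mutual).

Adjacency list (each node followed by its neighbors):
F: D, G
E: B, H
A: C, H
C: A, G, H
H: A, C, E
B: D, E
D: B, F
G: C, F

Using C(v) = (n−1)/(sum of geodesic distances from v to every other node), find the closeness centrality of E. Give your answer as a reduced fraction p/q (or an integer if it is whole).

Distances from E: A:2, B:1, C:2, D:2, F:3, G:3, H:1. Sum = 14.
n = 8, so closeness = 7/14 = 1/2.

1/2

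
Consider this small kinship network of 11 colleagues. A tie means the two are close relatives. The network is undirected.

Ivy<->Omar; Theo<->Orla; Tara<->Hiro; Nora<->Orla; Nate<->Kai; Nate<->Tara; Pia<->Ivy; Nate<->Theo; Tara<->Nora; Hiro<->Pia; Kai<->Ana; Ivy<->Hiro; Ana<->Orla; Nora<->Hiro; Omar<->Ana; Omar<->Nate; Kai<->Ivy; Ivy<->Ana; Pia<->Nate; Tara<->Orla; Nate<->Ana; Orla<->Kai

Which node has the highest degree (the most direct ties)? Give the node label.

Degrees — Ana:5, Hiro:4, Ivy:5, Kai:4, Nate:6, Nora:3, Omar:3, Orla:5, Pia:3, Tara:4, Theo:2.
The maximum is 6, attained only by Nate.

Nate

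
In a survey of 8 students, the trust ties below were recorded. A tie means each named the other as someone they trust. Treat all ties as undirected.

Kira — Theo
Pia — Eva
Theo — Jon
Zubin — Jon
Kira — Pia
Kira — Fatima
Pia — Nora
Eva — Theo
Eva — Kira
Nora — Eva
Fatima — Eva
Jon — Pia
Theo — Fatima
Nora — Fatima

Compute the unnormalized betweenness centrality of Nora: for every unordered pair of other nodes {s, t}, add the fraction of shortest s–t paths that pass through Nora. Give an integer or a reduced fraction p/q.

1/3

Pairs whose geodesics pass through Nora — Fatima–Pia: 1/3.
All other pairs contribute 0.
Summing the contributions gives betweenness(Nora) = 1/3.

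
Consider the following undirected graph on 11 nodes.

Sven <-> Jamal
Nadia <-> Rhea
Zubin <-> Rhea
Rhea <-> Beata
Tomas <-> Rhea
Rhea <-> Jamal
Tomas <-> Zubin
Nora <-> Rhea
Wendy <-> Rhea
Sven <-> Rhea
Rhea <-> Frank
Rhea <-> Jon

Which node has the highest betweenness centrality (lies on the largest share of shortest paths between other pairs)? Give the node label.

Rhea

Unnormalized betweenness of each node: Beata:0, Frank:0, Jamal:0, Jon:0, Nadia:0, Nora:0, Rhea:43, Sven:0, Tomas:0, Wendy:0, Zubin:0.
Rhea has the largest value, 43, making it the main broker — the node through which the most shortest paths run.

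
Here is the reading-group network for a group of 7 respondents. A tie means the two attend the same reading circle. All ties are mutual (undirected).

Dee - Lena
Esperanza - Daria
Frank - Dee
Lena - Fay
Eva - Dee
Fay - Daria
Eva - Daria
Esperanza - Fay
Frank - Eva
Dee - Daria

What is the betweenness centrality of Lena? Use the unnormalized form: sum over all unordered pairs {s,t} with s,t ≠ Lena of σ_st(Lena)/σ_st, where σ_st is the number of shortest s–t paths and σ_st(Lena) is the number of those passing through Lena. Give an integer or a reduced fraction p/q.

5/6

Pairs whose geodesics pass through Lena — Frank–Fay: 1/3; Dee–Fay: 1/2.
All other pairs contribute 0.
Summing the contributions gives betweenness(Lena) = 5/6.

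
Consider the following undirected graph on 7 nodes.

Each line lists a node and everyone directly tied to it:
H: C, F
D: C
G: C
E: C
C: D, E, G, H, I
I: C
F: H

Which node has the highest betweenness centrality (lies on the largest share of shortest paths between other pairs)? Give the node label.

Unnormalized betweenness of each node: C:14, D:0, E:0, F:0, G:0, H:5, I:0.
C has the largest value, 14, making it the main broker — the node through which the most shortest paths run.

C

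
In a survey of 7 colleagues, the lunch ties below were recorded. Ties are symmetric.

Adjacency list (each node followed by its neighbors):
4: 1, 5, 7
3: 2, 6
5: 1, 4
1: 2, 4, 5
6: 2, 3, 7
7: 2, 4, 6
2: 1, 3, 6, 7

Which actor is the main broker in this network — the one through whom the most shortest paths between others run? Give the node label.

2

Unnormalized betweenness of each node: 1:10/3, 2:31/6, 3:0, 4:2, 5:0, 6:5/6, 7:8/3.
2 has the largest value, 31/6, making it the main broker — the node through which the most shortest paths run.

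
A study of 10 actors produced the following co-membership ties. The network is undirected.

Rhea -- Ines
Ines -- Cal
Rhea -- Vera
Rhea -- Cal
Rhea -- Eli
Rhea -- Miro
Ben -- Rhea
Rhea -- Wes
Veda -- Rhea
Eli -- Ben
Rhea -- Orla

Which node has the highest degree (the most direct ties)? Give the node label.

Degrees — Ben:2, Cal:2, Eli:2, Ines:2, Miro:1, Orla:1, Rhea:9, Veda:1, Vera:1, Wes:1.
The maximum is 9, attained only by Rhea.

Rhea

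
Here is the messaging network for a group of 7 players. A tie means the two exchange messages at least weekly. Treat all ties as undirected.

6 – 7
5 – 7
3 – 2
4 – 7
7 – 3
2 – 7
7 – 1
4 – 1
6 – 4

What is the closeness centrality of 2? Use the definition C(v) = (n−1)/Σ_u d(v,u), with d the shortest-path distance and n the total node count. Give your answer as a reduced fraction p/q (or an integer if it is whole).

Distances from 2: 1:2, 3:1, 4:2, 5:2, 6:2, 7:1. Sum = 10.
n = 7, so closeness = 6/10 = 3/5.

3/5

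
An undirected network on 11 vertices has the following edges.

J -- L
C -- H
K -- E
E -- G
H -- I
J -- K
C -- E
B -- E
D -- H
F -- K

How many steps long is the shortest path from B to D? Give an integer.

4

One shortest route is B – E – C – H – D, which uses 4 edges, and at distance 3 from B we only reach {F, H, J}, which does not include D. So d(B,D) = 4.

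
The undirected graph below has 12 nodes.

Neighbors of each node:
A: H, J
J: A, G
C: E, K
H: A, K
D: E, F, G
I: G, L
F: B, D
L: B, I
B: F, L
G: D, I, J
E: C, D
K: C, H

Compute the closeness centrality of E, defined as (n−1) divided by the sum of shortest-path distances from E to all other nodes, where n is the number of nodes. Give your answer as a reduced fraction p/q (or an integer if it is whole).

Distances from E: A:4, B:3, C:1, D:1, F:2, G:2, H:3, I:3, J:3, K:2, L:4. Sum = 28.
n = 12, so closeness = 11/28.

11/28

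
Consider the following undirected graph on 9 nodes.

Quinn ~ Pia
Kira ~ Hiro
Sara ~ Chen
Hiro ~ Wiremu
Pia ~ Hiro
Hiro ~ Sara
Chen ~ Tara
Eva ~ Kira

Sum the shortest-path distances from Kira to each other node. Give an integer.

Distances from Kira: Chen:3, Eva:1, Hiro:1, Pia:2, Quinn:3, Sara:2, Tara:4, Wiremu:2.
Sum = 3 + 1 + 1 + 2 + 3 + 2 + 4 + 2 = 18.

18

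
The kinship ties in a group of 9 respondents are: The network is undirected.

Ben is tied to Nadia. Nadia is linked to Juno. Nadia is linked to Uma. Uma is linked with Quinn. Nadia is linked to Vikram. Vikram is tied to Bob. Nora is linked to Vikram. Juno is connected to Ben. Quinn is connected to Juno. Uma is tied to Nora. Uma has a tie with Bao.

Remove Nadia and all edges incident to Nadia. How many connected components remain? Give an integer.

Nadia's neighbors (Ben, Juno, Uma, and Vikram) remain reachable from one another through other ties, so the rest of the network stays in one piece.

1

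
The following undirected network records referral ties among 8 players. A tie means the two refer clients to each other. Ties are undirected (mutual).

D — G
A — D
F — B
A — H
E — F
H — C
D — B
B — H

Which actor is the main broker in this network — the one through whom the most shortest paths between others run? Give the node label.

Unnormalized betweenness of each node: A:2, B:12, C:0, D:15/2, E:0, F:6, G:0, H:15/2.
B has the largest value, 12, making it the main broker — the node through which the most shortest paths run.

B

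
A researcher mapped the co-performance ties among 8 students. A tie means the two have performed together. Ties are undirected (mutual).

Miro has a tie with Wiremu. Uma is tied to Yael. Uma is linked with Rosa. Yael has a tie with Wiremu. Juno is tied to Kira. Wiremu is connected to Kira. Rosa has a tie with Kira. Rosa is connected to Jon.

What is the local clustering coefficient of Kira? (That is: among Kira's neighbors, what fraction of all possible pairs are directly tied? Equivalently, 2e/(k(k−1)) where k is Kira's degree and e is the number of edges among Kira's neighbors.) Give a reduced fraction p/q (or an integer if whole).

0

Kira's neighbors: Juno, Rosa, and Wiremu (k = 3).
Possible neighbor pairs: C(3,2) = 3. Edges among them: none → e = 0.
Clustering(Kira) = 0/3 = 0.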